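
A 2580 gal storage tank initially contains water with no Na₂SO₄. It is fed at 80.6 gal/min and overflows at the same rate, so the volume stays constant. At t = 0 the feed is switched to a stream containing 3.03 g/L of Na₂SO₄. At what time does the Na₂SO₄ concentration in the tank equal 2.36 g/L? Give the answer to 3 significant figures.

48.3 min

Accumulation = in − out for the solute gives V dC/dt = Q(C_in − C), so τ = V/Q = 32.010 min.
C(t) = C_in + (C₀ − C_in) e^(−t/τ). Set C = 2.36 and solve for t:
e^(−t/τ) = (C − C_in)/(C₀ − C_in) = (2.36 − 3.03)/(0 − 3.03) = 0.22112
t = −τ ln(…) = 32.010 × 1.5090 = 48.304 min.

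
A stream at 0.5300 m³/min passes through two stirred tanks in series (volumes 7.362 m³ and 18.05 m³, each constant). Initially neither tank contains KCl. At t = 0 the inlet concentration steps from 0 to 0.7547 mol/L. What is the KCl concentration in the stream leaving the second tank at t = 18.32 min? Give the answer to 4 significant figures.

0.1494 mol/L

Each tank obeys Vᵢ dCᵢ/dt = Q(Cᵢ₋₁ − Cᵢ), so τᵢ = Vᵢ/Q.
τ₁ = 7.362/0.5300 = 13.8906 min; τ₂ = 18.05/0.5300 = 34.0566 min.
Solving the cascade with C₁(0)=C₂(0)=0 gives C₂(t) = C_in[1 − (τ₁ e^(−t/τ₁) − τ₂ e^(−t/τ₂))/(τ₁ − τ₂)].
At t = 18.32: e^(−t/τ₁) = 0.267434, e^(−t/τ₂) = 0.583957.
C₂ = 0.7547·[1 − (13.8906·0.267434 − 34.0566·0.583957)/(-20.1660)] = 0.7547·0.198019 = 0.149445 mol/L.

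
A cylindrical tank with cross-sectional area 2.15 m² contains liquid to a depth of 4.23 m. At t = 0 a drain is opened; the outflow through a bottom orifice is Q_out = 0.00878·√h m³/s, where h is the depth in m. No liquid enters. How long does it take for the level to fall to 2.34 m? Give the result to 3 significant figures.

258 s

With no inflow, A dh/dt = −0.00878 √h.
Separate and integrate: 2(√h − √h₀) = −(0.00878/A) t.
t = 2A(√h₀ − √h)/0.00878 = 2·2.15·(√4.23 − √2.34)/0.00878
  = 4.3000 × (2.0567 − 1.5297) / 0.00878 = 258.09 s.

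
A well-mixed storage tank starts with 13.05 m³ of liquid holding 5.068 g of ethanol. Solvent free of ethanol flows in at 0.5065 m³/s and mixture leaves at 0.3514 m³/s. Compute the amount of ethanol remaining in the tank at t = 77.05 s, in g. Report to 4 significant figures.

1.162 g

Let m(t) be the amount of ethanol. Volume: V(t) = V₀ + (Q_in − Q_out) t = 13.05 + 0.155100 t; V(77.05) = 25.0005 m³.
Solute balance: dm/dt = 0 − Q_out C = −Q_out m/V(t).
Separate: dm/m = −Q_out dt/V(t) ⇒ ln(m/m₀) = −(Q_out/(Q_in−Q_out)) ln(V/V₀).
m = m₀ (V₀/V)^(Q_out/(Q_in−Q_out)) = 5.068 × (13.05/25.0005)^(2.26564) = 1.16188 g.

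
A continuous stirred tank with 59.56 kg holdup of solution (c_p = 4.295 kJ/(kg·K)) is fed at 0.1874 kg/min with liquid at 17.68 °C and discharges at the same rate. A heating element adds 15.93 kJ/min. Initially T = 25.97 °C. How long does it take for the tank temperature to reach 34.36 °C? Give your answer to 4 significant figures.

Heat balance on the well-mixed liquid: M c_p dT/dt = ṁ c_p (T_in − T) + 15.93.
τ = M/ṁ = 317.823 min; T_ss = T_in + Q̇/(ṁ c_p) = 37.4717 °C.
T(t) = T_ss + (T₀ − T_ss) e^(−t/τ). Set T = 34.36:
e^(−t/τ) = (34.36 − 37.4717)/(25.97 − 37.4717) = 0.270542
t = −317.823 · ln(0.270542) = 415.498 min.

415.5 min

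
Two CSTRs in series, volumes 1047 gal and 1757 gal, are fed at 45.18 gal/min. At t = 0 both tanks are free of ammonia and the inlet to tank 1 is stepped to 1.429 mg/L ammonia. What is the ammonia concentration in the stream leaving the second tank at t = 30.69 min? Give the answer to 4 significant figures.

0.3832 mg/L

Species balance on tank i: dCᵢ/dt = (Cᵢ₋₁ − Cᵢ)/τᵢ with τᵢ = Vᵢ/Q.
τ₁ = 1047/45.18 = 23.1740 min; τ₂ = 1757/45.18 = 38.8889 min.
Tank 1: C₁ = C_in(1 − e^(−t/τ₁)). Tank 2 (τ₁ ≠ τ₂): C₂ = C_in[1 − (τ₁ e^(−t/τ₁) − τ₂ e^(−t/τ₂))/(τ₁ − τ₂)].
At t = 30.69: e^(−t/τ₁) = 0.265981, e^(−t/τ₂) = 0.454221.
C₂ = 1.429·[1 − (23.1740·0.265981 − 38.8889·0.454221)/(-15.7149)] = 1.429·0.268191 = 0.383245 mg/L.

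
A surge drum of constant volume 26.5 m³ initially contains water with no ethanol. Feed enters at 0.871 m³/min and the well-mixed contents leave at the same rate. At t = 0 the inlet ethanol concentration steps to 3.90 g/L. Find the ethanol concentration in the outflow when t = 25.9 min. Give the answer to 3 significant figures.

2.24 g/L

Transient balance on the dissolved component: V dC/dt = Q(C_in − C).
Time constant τ = V/Q = 26.5/0.871 = 30.425 min.
Integrating: C(t) = C_in + (C₀ − C_in) e^(−t/τ).
C(25.9) = 3.90 + (0 − 3.90)·e^(−25.9/30.425) = 3.90 + (-3.9000)·0.42687 = 2.2352 g/L.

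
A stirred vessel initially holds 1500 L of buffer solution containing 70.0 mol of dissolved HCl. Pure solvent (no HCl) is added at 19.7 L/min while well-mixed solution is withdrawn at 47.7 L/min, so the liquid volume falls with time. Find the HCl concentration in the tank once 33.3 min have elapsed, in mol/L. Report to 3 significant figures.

0.0236 mol/L

Total volume: dV/dt = Q_in − Q_out = -28.000 L/min, so V(t) = 1500 − 28.000 t and V(33.3) = 567.60 L.
Solute balance: dm/dt = 0 − Q_out C = −Q_out m/V(t).
Separate: dm/m = −Q_out dt/V(t) ⇒ ln(m/m₀) = −(Q_out/(Q_in−Q_out)) ln(V/V₀).
m = m₀ (V₀/V)^(Q_out/(Q_in−Q_out)) = 70.0 × (1500/567.60)^(-1.7036) = 13.369 mol.
C = m/V = 13.369/567.60 = 0.023554 mol/L.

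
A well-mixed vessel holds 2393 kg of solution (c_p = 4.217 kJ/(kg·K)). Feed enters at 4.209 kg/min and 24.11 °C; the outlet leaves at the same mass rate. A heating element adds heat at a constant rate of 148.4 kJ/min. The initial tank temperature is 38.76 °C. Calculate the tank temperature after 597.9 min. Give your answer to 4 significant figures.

First-law balance (no shaft work): M c_p dT/dt = ṁ c_p (T_in − T) + 148.4.
τ = M/ṁ = 568.544 min; T_ss = T_in + Q̇/(ṁ c_p) = 24.11 + 148.4/(4.209·4.217) = 32.4709 °C.
This is linear first-order; T(t) = T_ss + (T₀ − T_ss) e^(−t/τ).
T(597.9) = 32.4709 + (6.28913)·e^(−597.9/568.544) = 32.4709 + (6.28913)·0.349366 = 34.6681 °C.

34.67 °C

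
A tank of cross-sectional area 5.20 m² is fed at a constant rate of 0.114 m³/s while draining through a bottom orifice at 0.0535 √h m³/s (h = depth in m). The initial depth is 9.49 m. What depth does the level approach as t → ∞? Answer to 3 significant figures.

Mass balance (ρ constant): A dh/dt = Q_in − 0.0535 √h. At steady state dh/dt = 0:
Q_in = 0.0535 √h_ss ⇒ √h_ss = 0.114/0.0535 = 2.1308.
h_ss = 2.1308² = 4.5405 m. (Since h₀ = 9.49 m > h_ss, the level will fall toward this value.)

4.54 m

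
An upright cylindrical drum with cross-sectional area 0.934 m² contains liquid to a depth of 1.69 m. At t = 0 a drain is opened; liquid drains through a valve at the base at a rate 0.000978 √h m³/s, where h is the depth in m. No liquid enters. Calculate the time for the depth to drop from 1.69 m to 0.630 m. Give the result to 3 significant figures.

967 s

A dh/dt = −Q_out = −0.000978 √h.
Separate and integrate: 2(√h − √h₀) = −(0.000978/A) t.
t = 2A(√h₀ − √h)/0.000978 = 2·0.934·(√1.69 − √0.630)/0.000978
  = 1.8680 × (1.3000 − 0.79373) / 0.000978 = 966.99 s.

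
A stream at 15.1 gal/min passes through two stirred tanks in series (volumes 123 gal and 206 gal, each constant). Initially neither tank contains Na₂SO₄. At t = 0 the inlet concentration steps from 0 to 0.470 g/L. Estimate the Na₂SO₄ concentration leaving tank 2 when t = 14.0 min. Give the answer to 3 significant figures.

0.177 g/L

Time constants: τᵢ = Vᵢ/Q for each well-mixed tank.
τ₁ = 123/15.1 = 8.1457 min; τ₂ = 206/15.1 = 13.642 min.
Tank 1: C₁ = C_in(1 − e^(−t/τ₁)). Tank 2 (τ₁ ≠ τ₂): C₂ = C_in[1 − (τ₁ e^(−t/τ₁) − τ₂ e^(−t/τ₂))/(τ₁ − τ₂)].
At t = 14.0: e^(−t/τ₁) = 0.17930, e^(−t/τ₂) = 0.35836.
C₂ = 0.470·[1 − (8.1457·0.17930 − 13.642·0.35836)/(-5.4967)] = 0.470·0.37628 = 0.17685 g/L.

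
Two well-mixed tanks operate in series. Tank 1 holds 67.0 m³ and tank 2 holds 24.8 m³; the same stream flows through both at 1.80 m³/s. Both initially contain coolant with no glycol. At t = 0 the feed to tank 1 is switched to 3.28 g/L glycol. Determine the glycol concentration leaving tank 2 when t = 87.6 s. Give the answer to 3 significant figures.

2.79 g/L

Species balance on tank i: dCᵢ/dt = (Cᵢ₋₁ − Cᵢ)/τᵢ with τᵢ = Vᵢ/Q.
τ₁ = 67.0/1.80 = 37.222 s; τ₂ = 24.8/1.80 = 13.778 s.
Tank 1: C₁ = C_in(1 − e^(−t/τ₁)). Tank 2 (τ₁ ≠ τ₂): C₂ = C_in[1 − (τ₁ e^(−t/τ₁) − τ₂ e^(−t/τ₂))/(τ₁ − τ₂)].
At t = 87.6: e^(−t/τ₁) = 0.095042, e^(−t/τ₂) = 0.0017327.
C₂ = 3.28·[1 − (37.222·0.095042 − 13.778·0.0017327)/(23.444)] = 3.28·0.85012 = 2.7884 g/L.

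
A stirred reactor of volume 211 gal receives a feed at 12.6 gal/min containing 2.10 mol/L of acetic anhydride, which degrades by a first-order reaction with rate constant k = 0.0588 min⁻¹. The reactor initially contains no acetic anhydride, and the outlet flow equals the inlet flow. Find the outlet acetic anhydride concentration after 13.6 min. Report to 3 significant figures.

Accumulation = in − out − consumed: V dC/dt = Q C_in − Q C − k V C.
This is linear with rate a = Q/V + k = 0.11852 min⁻¹.
C_ss = Q C_in/(Q + kV) = 1.0581 mol/L; C(t) = C_ss + (C₀ − C_ss) e^(−a t).
C(13.6) = 1.0581 + (-1.0581)·e^(−0.11852·13.6) = 1.0581 + (-1.0581)·0.19953 = 0.84699 mol/L.

0.847 mol/L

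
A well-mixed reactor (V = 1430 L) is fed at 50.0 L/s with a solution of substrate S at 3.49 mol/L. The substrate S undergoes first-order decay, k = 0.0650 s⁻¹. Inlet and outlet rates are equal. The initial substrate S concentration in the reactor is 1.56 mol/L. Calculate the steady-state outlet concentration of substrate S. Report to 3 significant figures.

Accumulation = in − out − consumed: V dC/dt = Q C_in − Q C − k V C.
At steady state: 0 = Q C_in − (Q + kV) C_ss, so C_ss = Q C_in/(Q + kV).
C_ss = 50.0·3.49/(50.0 + 0.0650·1430) = 174.50/142.95 = 1.2207 mol/L.

1.22 mol/L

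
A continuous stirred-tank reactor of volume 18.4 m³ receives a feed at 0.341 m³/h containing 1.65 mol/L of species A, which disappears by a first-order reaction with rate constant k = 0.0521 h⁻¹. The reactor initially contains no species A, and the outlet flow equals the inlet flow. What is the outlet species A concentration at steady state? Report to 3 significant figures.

0.433 mol/L

Species balance: V dC/dt = Q C_in − Q C − k V C.
Steady state (dC/dt = 0): C_ss = Q C_in/(Q + kV) = C_in/(1 + kV/Q).
C_ss = 0.341·1.65/(0.341 + 0.0521·18.4) = 0.56265/1.2996 = 0.43293 mol/L.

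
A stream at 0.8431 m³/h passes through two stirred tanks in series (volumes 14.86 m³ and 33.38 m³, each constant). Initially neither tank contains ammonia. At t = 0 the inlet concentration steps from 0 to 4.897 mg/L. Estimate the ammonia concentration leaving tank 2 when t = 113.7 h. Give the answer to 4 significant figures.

Time constants: τᵢ = Vᵢ/Q for each well-mixed tank.
τ₁ = 14.86/0.8431 = 17.6254 h; τ₂ = 33.38/0.8431 = 39.5920 h.
Tank 1: C₁ = C_in(1 − e^(−t/τ₁)). Tank 2 (τ₁ ≠ τ₂): C₂ = C_in[1 − (τ₁ e^(−t/τ₁) − τ₂ e^(−t/τ₂))/(τ₁ − τ₂)].
At t = 113.7: e^(−t/τ₁) = 0.00157909, e^(−t/τ₂) = 0.0565973.
C₂ = 4.897·[1 − (17.6254·0.00157909 − 39.5920·0.0565973)/(-21.9666)] = 4.897·0.899257 = 4.40366 mg/L.

4.404 mg/L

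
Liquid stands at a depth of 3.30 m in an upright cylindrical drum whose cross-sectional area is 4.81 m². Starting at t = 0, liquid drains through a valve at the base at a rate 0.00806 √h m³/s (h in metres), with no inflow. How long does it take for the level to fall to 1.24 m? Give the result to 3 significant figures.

A dh/dt = −Q_out = −0.00806 √h.
Separate and integrate: 2(√h − √h₀) = −(0.00806/A) t.
t = 2A(√h₀ − √h)/0.00806 = 2·4.81·(√3.30 − √1.24)/0.00806
  = 9.6200 × (1.8166 − 1.1136) / 0.00806 = 839.11 s.

839 s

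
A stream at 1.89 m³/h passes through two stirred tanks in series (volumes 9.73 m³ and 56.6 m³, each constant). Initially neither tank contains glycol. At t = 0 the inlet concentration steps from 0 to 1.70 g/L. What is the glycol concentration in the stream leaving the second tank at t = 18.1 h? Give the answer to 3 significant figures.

Species balance on tank i: dCᵢ/dt = (Cᵢ₋₁ − Cᵢ)/τᵢ with τᵢ = Vᵢ/Q.
τ₁ = 9.73/1.89 = 5.1481 h; τ₂ = 56.6/1.89 = 29.947 h.
Solving the cascade with C₁(0)=C₂(0)=0 gives C₂(t) = C_in[1 − (τ₁ e^(−t/τ₁) − τ₂ e^(−t/τ₂))/(τ₁ − τ₂)].
At t = 18.1: e^(−t/τ₁) = 0.029723, e^(−t/τ₂) = 0.54640.
C₂ = 1.70·[1 − (5.1481·0.029723 − 29.947·0.54640)/(-24.799)] = 1.70·0.34634 = 0.58877 g/L.

0.589 g/L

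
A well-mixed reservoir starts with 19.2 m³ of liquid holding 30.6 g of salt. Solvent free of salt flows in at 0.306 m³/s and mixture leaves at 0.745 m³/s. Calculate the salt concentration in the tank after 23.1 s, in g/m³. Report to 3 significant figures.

Total volume: dV/dt = Q_in − Q_out = -0.43900 m³/s, so V(t) = 19.2 − 0.43900 t and V(23.1) = 9.0591 m³.
No salt enters, so dm/dt = −Q_out · (m/V).
Separate: dm/m = −Q_out dt/V(t) ⇒ ln(m/m₀) = −(Q_out/(Q_in−Q_out)) ln(V/V₀).
m = m₀ (V₀/V)^(Q_out/(Q_in−Q_out)) = 30.6 × (19.2/9.0591)^(-1.6970) = 8.5530 g.
C = m/V = 8.5530/9.0591 = 0.94414 g/m³.

0.944 g/m³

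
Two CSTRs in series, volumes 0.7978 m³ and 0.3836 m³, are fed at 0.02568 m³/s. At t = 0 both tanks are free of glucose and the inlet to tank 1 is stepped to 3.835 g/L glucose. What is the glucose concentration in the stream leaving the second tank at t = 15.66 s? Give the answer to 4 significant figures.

0.6179 g/L

Time constants: τᵢ = Vᵢ/Q for each well-mixed tank.
τ₁ = 0.7978/0.02568 = 31.0670 s; τ₂ = 0.3836/0.02568 = 14.9377 s.
Solving the cascade with C₁(0)=C₂(0)=0 gives C₂(t) = C_in[1 − (τ₁ e^(−t/τ₁) − τ₂ e^(−t/τ₂))/(τ₁ − τ₂)].
At t = 15.66: e^(−t/τ₁) = 0.604066, e^(−t/τ₂) = 0.350514.
C₂ = 3.835·[1 − (31.0670·0.604066 − 14.9377·0.350514)/(16.1293)] = 3.835·0.161114 = 0.617873 g/L.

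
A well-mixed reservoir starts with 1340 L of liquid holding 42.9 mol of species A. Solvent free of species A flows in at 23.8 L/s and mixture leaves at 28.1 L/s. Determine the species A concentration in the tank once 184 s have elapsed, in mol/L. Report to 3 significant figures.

0.000229 mol/L

Let m(t) be the amount of species A. Volume: V(t) = V₀ + (Q_in − Q_out) t = 1340 − 4.3000 t; V(184) = 548.80 L.
Species balance (pure solvent in): dm/dt = −Q_out · m/V(t).
Separate: dm/m = −Q_out dt/V(t) ⇒ ln(m/m₀) = −(Q_out/(Q_in−Q_out)) ln(V/V₀).
m = m₀ (V₀/V)^(Q_out/(Q_in−Q_out)) = 42.9 × (1340/548.80)^(-6.5349) = 0.12559 mol.
C = m/V = 0.12559/548.80 = 0.00022884 mol/L.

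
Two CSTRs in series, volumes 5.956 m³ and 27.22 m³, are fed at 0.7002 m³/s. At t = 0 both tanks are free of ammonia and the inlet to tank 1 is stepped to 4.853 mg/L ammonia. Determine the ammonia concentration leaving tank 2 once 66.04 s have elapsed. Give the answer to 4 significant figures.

Each tank obeys Vᵢ dCᵢ/dt = Q(Cᵢ₋₁ − Cᵢ), so τᵢ = Vᵢ/Q.
τ₁ = 5.956/0.7002 = 8.50614 s; τ₂ = 27.22/0.7002 = 38.8746 s.
Solving the cascade with C₁(0)=C₂(0)=0 gives C₂(t) = C_in[1 − (τ₁ e^(−t/τ₁) − τ₂ e^(−t/τ₂))/(τ₁ − τ₂)].
At t = 66.04: e^(−t/τ₁) = 0.000424838, e^(−t/τ₂) = 0.182904.
C₂ = 4.853·[1 − (8.50614·0.000424838 − 38.8746·0.182904)/(-30.3685)] = 4.853·0.765984 = 3.71732 mg/L.

3.717 mg/L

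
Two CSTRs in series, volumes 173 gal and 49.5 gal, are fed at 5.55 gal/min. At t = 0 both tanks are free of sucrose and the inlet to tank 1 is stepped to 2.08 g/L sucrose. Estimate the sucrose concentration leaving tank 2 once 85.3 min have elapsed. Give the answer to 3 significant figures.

1.89 g/L

Each tank obeys Vᵢ dCᵢ/dt = Q(Cᵢ₋₁ − Cᵢ), so τᵢ = Vᵢ/Q.
τ₁ = 173/5.55 = 31.171 min; τ₂ = 49.5/5.55 = 8.9189 min.
Tank 1: C₁ = C_in(1 − e^(−t/τ₁)). Tank 2 (τ₁ ≠ τ₂): C₂ = C_in[1 − (τ₁ e^(−t/τ₁) − τ₂ e^(−t/τ₂))/(τ₁ − τ₂)].
At t = 85.3: e^(−t/τ₁) = 0.064797, e^(−t/τ₂) = 7.0216e-05.
C₂ = 2.08·[1 − (31.171·0.064797 − 8.9189·7.0216e-05)/(22.252)] = 2.08·0.90926 = 1.8913 g/L.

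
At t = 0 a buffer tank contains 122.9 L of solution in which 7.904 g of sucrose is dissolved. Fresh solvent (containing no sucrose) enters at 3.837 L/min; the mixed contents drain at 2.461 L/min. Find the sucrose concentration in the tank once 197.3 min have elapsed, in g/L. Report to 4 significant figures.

Total volume: dV/dt = Q_in − Q_out = 1.37600 L/min, so V(t) = 122.9 + 1.37600 t and V(197.3) = 394.385 L.
Solute balance: dm/dt = 0 − Q_out C = −Q_out m/V(t).
dm/m = −Q_out dt/(V₀ + 1.37600 t); integrating gives ln(m/m₀) = −(Q_out/(Q_in−Q_out)) ln(V/V₀).
m = m₀ (V₀/V)^(Q_out/(Q_in−Q_out)) = 7.904 × (122.9/394.385)^(1.78852) = 0.982197 g.
C = m/V = 0.982197/394.385 = 0.00249045 g/L.

0.002490 g/L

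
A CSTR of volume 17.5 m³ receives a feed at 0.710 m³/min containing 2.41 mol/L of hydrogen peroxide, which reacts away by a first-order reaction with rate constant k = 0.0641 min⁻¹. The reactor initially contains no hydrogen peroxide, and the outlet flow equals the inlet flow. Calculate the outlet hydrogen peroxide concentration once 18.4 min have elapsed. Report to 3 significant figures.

V dC/dt = Q(C_in − C) − k V C.
dC/dt = (Q/V) C_in − (Q/V + k) C; effective rate a = Q/V + k = 0.040571 + 0.0641 = 0.10467 min⁻¹.
C_ss = Q C_in/(Q + kV) = 0.93413 mol/L; C(t) = C_ss + (C₀ − C_ss) e^(−a t).
C(18.4) = 0.93413 + (-0.93413)·e^(−0.10467·18.4) = 0.93413 + (-0.93413)·0.14574 = 0.79800 mol/L.

0.798 mol/L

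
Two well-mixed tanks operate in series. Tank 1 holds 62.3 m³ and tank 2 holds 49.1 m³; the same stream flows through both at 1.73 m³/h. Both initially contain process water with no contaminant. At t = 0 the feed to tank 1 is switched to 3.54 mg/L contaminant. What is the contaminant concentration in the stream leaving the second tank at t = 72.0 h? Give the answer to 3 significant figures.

Each tank obeys Vᵢ dCᵢ/dt = Q(Cᵢ₋₁ − Cᵢ), so τᵢ = Vᵢ/Q.
τ₁ = 62.3/1.73 = 36.012 h; τ₂ = 49.1/1.73 = 28.382 h.
Tank 1: C₁ = C_in(1 − e^(−t/τ₁)). Tank 2 (τ₁ ≠ τ₂): C₂ = C_in[1 − (τ₁ e^(−t/τ₁) − τ₂ e^(−t/τ₂))/(τ₁ − τ₂)].
At t = 72.0: e^(−t/τ₁) = 0.13542, e^(−t/τ₂) = 0.079114.
C₂ = 3.54·[1 − (36.012·0.13542 − 28.382·0.079114)/(7.6301)] = 3.54·0.65513 = 2.3192 mg/L.

2.32 mg/L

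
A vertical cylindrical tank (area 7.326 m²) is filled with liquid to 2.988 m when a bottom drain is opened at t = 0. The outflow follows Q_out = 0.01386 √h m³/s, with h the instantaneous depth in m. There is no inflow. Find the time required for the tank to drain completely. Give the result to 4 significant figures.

With no inflow, A dh/dt = −0.01386 √h.
Separate and integrate: 2(√h − √h₀) = −(0.01386/A) t.
Tank is empty when √h = 0: t_empty = 2A√h₀/0.01386.
t_empty = 2·7.326·√2.988/0.01386 = 14.6520·1.72858/0.01386 = 1827.36 s.

1827 s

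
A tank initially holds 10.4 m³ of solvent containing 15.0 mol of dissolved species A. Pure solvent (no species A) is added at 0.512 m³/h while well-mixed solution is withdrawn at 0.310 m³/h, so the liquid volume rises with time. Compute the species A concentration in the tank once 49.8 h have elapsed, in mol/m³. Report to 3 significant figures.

Total volume: dV/dt = Q_in − Q_out = 0.20200 m³/h, so V(t) = 10.4 + 0.20200 t and V(49.8) = 20.460 m³.
Species balance (pure solvent in): dm/dt = −Q_out · m/V(t).
Separate: dm/m = −Q_out dt/V(t) ⇒ ln(m/m₀) = −(Q_out/(Q_in−Q_out)) ln(V/V₀).
m = m₀ (V₀/V)^(Q_out/(Q_in−Q_out)) = 15.0 × (10.4/20.460)^(1.5347) = 5.3102 mol.
C = m/V = 5.3102/20.460 = 0.25955 mol/m³.

0.260 mol/m³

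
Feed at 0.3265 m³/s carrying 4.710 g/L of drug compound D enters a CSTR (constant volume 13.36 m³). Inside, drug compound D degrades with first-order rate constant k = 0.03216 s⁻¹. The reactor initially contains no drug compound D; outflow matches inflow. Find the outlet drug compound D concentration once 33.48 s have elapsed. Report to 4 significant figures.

1.728 g/L

Species balance: V dC/dt = Q C_in − Q C − k V C.
This is linear with rate a = Q/V + k = 0.0565986 s⁻¹.
C_ss = Q C_in/(Q + kV) = 2.03372 g/L; C(t) = C_ss + (C₀ − C_ss) e^(−a t).
C(33.48) = 2.03372 + (-2.03372)·e^(−0.0565986·33.48) = 2.03372 + (-2.03372)·0.150330 = 1.72799 g/L.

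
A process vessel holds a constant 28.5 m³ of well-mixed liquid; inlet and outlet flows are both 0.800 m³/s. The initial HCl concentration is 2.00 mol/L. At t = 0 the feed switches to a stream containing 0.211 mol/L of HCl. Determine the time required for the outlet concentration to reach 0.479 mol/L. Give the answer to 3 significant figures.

67.6 s

Species balance: V dC/dt = Q(C_in − C) ⇒ τ = V/Q = 35.625 s.
C(t) = C_in + (C₀ − C_in) e^(−t/τ). Set C = 0.479 and solve for t:
e^(−t/τ) = (C − C_in)/(C₀ − C_in) = (0.479 − 0.211)/(2.00 − 0.211) = 0.14980
t = −τ ln(…) = 35.625 × 1.8984 = 67.631 s.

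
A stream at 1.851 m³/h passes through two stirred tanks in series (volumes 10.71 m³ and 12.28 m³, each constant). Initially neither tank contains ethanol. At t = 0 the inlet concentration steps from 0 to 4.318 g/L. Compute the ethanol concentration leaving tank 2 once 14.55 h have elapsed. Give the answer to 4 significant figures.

Time constants: τᵢ = Vᵢ/Q for each well-mixed tank.
τ₁ = 10.71/1.851 = 5.78606 h; τ₂ = 12.28/1.851 = 6.63425 h.
Tank 1: C₁ = C_in(1 − e^(−t/τ₁)). Tank 2 (τ₁ ≠ τ₂): C₂ = C_in[1 − (τ₁ e^(−t/τ₁) − τ₂ e^(−t/τ₂))/(τ₁ − τ₂)].
At t = 14.55: e^(−t/τ₁) = 0.0808901, e^(−t/τ₂) = 0.111563.
C₂ = 4.318·[1 − (5.78606·0.0808901 − 6.63425·0.111563)/(-0.848190)] = 4.318·0.679195 = 2.93276 g/L.

2.933 g/L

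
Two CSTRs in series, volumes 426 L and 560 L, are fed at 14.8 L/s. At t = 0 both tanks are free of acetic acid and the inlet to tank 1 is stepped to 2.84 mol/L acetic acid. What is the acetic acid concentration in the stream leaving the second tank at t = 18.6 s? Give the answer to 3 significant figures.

Time constants: τᵢ = Vᵢ/Q for each well-mixed tank.
τ₁ = 426/14.8 = 28.784 s; τ₂ = 560/14.8 = 37.838 s.
Solving the cascade with C₁(0)=C₂(0)=0 gives C₂(t) = C_in[1 − (τ₁ e^(−t/τ₁) − τ₂ e^(−t/τ₂))/(τ₁ − τ₂)].
At t = 18.6: e^(−t/τ₁) = 0.52403, e^(−t/τ₂) = 0.61166.
C₂ = 2.84·[1 − (28.784·0.52403 − 37.838·0.61166)/(-9.0541)] = 2.84·0.10975 = 0.31169 mol/L.

0.312 mol/L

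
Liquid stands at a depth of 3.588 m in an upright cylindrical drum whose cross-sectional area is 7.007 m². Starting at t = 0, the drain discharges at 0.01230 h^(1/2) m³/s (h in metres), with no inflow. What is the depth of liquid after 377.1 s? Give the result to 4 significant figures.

A dh/dt = −Q_out = −0.01230 √h.
Separate and integrate: 2(√h − √h₀) = −(0.01230/A) t.
√h = √3.588 − 0.01230·377.1/(2·7.007) = 1.89420 − 0.330978 = 1.56322.
h = 1.56322² = 2.44367 m.

2.444 m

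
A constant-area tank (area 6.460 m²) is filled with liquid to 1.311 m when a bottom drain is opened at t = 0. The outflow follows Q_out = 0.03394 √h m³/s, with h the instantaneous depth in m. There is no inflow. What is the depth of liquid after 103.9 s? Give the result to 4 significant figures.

0.7605 m

A dh/dt = −Q_out = −0.03394 √h.
This is separable: 2 d(√h)/dt = −0.03394/A, so √h = √h₀ − (0.03394/(2A)) t.
√h = √1.311 − 0.03394·103.9/(2·6.460) = 1.14499 − 0.272939 = 0.872051.
h = 0.872051² = 0.760472 m.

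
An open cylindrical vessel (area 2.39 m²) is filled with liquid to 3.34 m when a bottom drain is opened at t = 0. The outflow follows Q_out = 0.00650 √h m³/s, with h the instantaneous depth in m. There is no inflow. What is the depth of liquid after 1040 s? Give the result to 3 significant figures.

With no inflow, A dh/dt = −0.00650 √h.
∫ h^(−1/2) dh = −(0.00650/A) ∫ dt, giving 2√h = 2√h₀ − (0.00650/A) t.
√h = √3.34 − 0.00650·1040/(2·2.39) = 1.8276 − 1.4142 = 0.41334.
h = 0.41334² = 0.17085 m.

0.171 m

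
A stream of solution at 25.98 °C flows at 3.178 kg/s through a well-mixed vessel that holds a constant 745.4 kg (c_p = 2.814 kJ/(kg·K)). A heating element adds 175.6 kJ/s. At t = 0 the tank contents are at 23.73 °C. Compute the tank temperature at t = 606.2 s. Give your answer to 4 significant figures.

Energy balance: M c_p dT/dt = ṁ c_p (T_in − T) + 175.6.
τ = M/ṁ = 234.550 s; T_ss = T_in + Q̇/(ṁ c_p) = 25.98 + 175.6/(3.178·2.814) = 45.6157 °C.
Integrating: T(t) = T_ss + (T₀ − T_ss) e^(−t/τ).
T(606.2) = 45.6157 + (-21.8857)·e^(−606.2/234.550) = 45.6157 + (-21.8857)·0.0754320 = 43.9648 °C.

43.96 °C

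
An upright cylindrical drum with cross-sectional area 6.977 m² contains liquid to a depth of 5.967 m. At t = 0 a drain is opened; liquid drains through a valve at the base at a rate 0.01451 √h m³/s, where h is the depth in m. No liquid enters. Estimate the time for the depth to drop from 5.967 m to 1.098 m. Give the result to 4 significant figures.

1341 s

Volume balance on the tank: A dh/dt = −0.01451 √h.
This is separable: 2 d(√h)/dt = −0.01451/A, so √h = √h₀ − (0.01451/(2A)) t.
t = 2A(√h₀ − √h)/0.01451 = 2·6.977·(√5.967 − √1.098)/0.01451
  = 13.9540 × (2.44274 − 1.04785) / 0.01451 = 1341.44 s.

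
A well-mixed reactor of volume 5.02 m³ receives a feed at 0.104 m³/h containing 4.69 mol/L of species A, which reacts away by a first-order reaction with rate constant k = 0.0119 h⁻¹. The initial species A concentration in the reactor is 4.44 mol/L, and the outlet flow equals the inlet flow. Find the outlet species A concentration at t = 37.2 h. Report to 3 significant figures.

Accumulation = in − out − consumed: V dC/dt = Q C_in − Q C − k V C.
This is linear with rate a = Q/V + k = 0.032617 h⁻¹.
C_ss = Q C_in/(Q + kV) = 2.9789 mol/L; C(t) = C_ss + (C₀ − C_ss) e^(−a t).
C(37.2) = 2.9789 + (1.4611)·e^(−0.032617·37.2) = 2.9789 + (1.4611)·0.29720 = 3.4131 mol/L.

3.41 mol/L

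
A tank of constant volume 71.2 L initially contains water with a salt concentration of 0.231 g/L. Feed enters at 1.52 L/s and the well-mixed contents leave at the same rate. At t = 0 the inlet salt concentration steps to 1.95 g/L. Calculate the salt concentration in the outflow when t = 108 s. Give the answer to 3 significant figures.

1.78 g/L

Unsteady species balance (constant V, well mixed): V dC/dt = Q(C_in − C).
So dC/dt = (C_in − C)/τ with τ = V/Q = 71.2/1.52 = 46.842 s.
This is linear first-order; C(t) = C_in + (C₀ − C_in) e^(−t/τ).
C(108) = 1.95 + (0.231 − 1.95)·e^(−108/46.842) = 1.95 + (-1.7190)·0.099697 = 1.7786 g/L.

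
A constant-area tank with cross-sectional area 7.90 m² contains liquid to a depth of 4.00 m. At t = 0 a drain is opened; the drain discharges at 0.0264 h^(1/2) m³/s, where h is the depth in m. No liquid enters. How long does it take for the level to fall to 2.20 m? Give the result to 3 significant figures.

309 s

With no inflow, A dh/dt = −0.0264 √h.
∫ h^(−1/2) dh = −(0.0264/A) ∫ dt, giving 2√h = 2√h₀ − (0.0264/A) t.
t = 2A(√h₀ − √h)/0.0264 = 2·7.90·(√4.00 − √2.20)/0.0264
  = 15.800 × (2.0000 − 1.4832) / 0.0264 = 309.27 s.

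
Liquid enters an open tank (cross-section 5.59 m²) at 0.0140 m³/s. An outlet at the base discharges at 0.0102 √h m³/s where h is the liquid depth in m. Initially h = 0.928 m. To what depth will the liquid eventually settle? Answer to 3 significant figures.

1.88 m

Level balance: A dh/dt = 0.0140 − 0.0102 √h. Setting dh/dt = 0:
Q_in = 0.0102 √h_ss ⇒ √h_ss = 0.0140/0.0102 = 1.3725.
h_ss = 1.3725² = 1.8839 m. (Since h₀ = 0.928 m < h_ss, the level will rise toward this value.)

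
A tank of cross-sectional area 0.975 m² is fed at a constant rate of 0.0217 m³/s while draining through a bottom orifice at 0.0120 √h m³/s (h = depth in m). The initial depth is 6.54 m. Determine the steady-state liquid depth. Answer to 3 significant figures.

Level balance: A dh/dt = 0.0217 − 0.0120 √h. Setting dh/dt = 0:
Q_in = 0.0120 √h_ss ⇒ √h_ss = 0.0217/0.0120 = 1.8083.
h_ss = 1.8083² = 3.2701 m. (Since h₀ = 6.54 m > h_ss, the level will fall toward this value.)

3.27 m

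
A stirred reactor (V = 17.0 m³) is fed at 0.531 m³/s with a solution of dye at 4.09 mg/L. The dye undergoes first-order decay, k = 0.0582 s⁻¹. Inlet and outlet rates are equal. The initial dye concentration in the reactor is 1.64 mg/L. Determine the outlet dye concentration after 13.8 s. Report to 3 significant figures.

1.49 mg/L

V dC/dt = Q(C_in − C) − k V C.
dC/dt = (Q/V) C_in − (Q/V + k) C; effective rate a = Q/V + k = 0.031235 + 0.0582 = 0.089435 s⁻¹.
C_ss = Q C_in/(Q + kV) = 1.4284 mg/L; C(t) = C_ss + (C₀ − C_ss) e^(−a t).
C(13.8) = 1.4284 + (0.21157)·e^(−0.089435·13.8) = 1.4284 + (0.21157)·0.29107 = 1.4900 mg/L.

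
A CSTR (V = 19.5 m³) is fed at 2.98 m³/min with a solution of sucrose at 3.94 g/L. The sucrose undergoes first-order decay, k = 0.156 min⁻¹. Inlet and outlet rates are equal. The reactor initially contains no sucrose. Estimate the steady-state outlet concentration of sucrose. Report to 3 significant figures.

V dC/dt = Q(C_in − C) − k V C.
Steady state (dC/dt = 0): C_ss = Q C_in/(Q + kV) = C_in/(1 + kV/Q).
C_ss = 2.98·3.94/(2.98 + 0.156·19.5) = 11.741/6.0220 = 1.9497 g/L.

1.95 g/L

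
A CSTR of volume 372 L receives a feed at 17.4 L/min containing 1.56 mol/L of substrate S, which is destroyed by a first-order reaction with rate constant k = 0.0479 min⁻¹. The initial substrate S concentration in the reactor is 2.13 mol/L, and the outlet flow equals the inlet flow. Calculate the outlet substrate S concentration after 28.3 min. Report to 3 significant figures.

V dC/dt = Q(C_in − C) − k V C.
dC/dt = (Q/V) C_in − (Q/V + k) C; effective rate a = Q/V + k = 0.046774 + 0.0479 = 0.094674 min⁻¹.
C_ss = Q C_in/(Q + kV) = 0.77072 mol/L; C(t) = C_ss + (C₀ − C_ss) e^(−a t).
C(28.3) = 0.77072 + (1.3593)·e^(−0.094674·28.3) = 0.77072 + (1.3593)·0.068613 = 0.86399 mol/L.

0.864 mol/L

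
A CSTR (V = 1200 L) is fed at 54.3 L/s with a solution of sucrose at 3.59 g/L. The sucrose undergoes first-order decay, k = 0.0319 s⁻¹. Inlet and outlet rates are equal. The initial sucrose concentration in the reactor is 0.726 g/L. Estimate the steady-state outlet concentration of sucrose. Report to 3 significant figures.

2.11 g/L

Species balance: V dC/dt = Q C_in − Q C − k V C.
At steady state: 0 = Q C_in − (Q + kV) C_ss, so C_ss = Q C_in/(Q + kV).
C_ss = 54.3·3.59/(54.3 + 0.0319·1200) = 194.94/92.580 = 2.1056 g/L.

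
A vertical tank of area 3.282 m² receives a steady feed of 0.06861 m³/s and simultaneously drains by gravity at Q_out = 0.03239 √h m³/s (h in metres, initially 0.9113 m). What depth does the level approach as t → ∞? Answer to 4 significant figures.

4.487 m

Level balance: A dh/dt = 0.06861 − 0.03239 √h. Setting dh/dt = 0:
Q_in = 0.03239 √h_ss ⇒ √h_ss = 0.06861/0.03239 = 2.11825.
h_ss = 2.11825² = 4.48697 m. (Since h₀ = 0.9113 m < h_ss, the level will rise toward this value.)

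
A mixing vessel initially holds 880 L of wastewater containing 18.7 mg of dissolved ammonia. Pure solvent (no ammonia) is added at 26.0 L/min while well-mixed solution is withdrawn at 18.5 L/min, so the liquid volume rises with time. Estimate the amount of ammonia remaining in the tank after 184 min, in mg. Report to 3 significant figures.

Let m(t) be the amount of ammonia. Volume: V(t) = V₀ + (Q_in − Q_out) t = 880 + 7.5000 t; V(184) = 2260.0 L.
Solute balance: dm/dt = 0 − Q_out C = −Q_out m/V(t).
dm/m = −Q_out dt/(V₀ + 7.5000 t); integrating gives ln(m/m₀) = −(Q_out/(Q_in−Q_out)) ln(V/V₀).
m = m₀ (V₀/V)^(Q_out/(Q_in−Q_out)) = 18.7 × (880/2260.0)^(2.4667) = 1.8257 mg.

1.83 mg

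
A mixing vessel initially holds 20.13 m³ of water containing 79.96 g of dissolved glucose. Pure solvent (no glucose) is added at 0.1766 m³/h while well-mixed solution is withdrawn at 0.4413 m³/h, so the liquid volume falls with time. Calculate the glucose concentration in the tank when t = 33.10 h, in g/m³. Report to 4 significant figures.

2.713 g/m³

Let m(t) be the amount of glucose. Volume: V(t) = V₀ + (Q_in − Q_out) t = 20.13 − 0.264700 t; V(33.10) = 11.3684 m³.
No glucose enters, so dm/dt = −Q_out · (m/V).
Separate: dm/m = −Q_out dt/V(t) ⇒ ln(m/m₀) = −(Q_out/(Q_in−Q_out)) ln(V/V₀).
m = m₀ (V₀/V)^(Q_out/(Q_in−Q_out)) = 79.96 × (20.13/11.3684)^(-1.66717) = 30.8444 g.
C = m/V = 30.8444/11.3684 = 2.71316 g/m³.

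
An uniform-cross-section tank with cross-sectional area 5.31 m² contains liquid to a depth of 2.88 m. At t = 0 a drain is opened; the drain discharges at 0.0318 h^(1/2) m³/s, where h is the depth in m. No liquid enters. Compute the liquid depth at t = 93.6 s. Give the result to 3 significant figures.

2.01 m

A dh/dt = −Q_out = −0.0318 √h.
Separate and integrate: 2(√h − √h₀) = −(0.0318/A) t.
√h = √2.88 − 0.0318·93.6/(2·5.31) = 1.6971 − 0.28027 = 1.4168.
h = 1.4168² = 2.0073 m.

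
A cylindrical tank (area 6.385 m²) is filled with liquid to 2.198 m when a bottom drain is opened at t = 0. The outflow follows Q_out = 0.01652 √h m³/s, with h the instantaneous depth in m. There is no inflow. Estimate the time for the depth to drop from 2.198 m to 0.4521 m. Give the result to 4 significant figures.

626.3 s

A dh/dt = −Q_out = −0.01652 √h.
This is separable: 2 d(√h)/dt = −0.01652/A, so √h = √h₀ − (0.01652/(2A)) t.
t = 2A(√h₀ − √h)/0.01652 = 2·6.385·(√2.198 − √0.4521)/0.01652
  = 12.7700 × (1.48257 − 0.672384) / 0.01652 = 626.272 s.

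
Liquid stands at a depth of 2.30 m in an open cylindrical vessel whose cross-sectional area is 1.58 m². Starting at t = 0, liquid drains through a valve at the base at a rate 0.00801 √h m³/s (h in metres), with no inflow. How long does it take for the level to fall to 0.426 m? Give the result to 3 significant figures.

A dh/dt = −Q_out = −0.00801 √h.
Separate and integrate: 2(√h − √h₀) = −(0.00801/A) t.
t = 2A(√h₀ − √h)/0.00801 = 2·1.58·(√2.30 − √0.426)/0.00801
  = 3.1600 × (1.5166 − 0.65269) / 0.00801 = 340.81 s.

341 s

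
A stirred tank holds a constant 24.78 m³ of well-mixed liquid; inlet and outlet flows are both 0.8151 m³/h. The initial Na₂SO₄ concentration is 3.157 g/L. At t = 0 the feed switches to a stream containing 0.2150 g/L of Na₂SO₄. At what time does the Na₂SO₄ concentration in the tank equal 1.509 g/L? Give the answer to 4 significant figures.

24.97 h

Transient balance on the dissolved component: V dC/dt = Q(C_in − C), so τ = V/Q = 30.4012 h.
C(t) = C_in + (C₀ − C_in) e^(−t/τ). Set C = 1.509 and solve for t:
e^(−t/τ) = (C − C_in)/(C₀ − C_in) = (1.509 − 0.2150)/(3.157 − 0.2150) = 0.439837
t = −τ ln(…) = 30.4012 × 0.821351 = 24.9701 h.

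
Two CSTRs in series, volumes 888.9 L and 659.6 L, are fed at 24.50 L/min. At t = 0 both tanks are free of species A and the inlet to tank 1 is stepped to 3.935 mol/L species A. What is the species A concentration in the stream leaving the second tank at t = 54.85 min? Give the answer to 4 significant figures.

2.047 mol/L

Time constants: τᵢ = Vᵢ/Q for each well-mixed tank.
τ₁ = 888.9/24.50 = 36.2816 min; τ₂ = 659.6/24.50 = 26.9224 min.
Solving the cascade with C₁(0)=C₂(0)=0 gives C₂(t) = C_in[1 − (τ₁ e^(−t/τ₁) − τ₂ e^(−t/τ₂))/(τ₁ − τ₂)].
At t = 54.85: e^(−t/τ₁) = 0.220516, e^(−t/τ₂) = 0.130376.
C₂ = 3.935·[1 − (36.2816·0.220516 − 26.9224·0.130376)/(9.35918)] = 3.935·0.520188 = 2.04694 mol/L.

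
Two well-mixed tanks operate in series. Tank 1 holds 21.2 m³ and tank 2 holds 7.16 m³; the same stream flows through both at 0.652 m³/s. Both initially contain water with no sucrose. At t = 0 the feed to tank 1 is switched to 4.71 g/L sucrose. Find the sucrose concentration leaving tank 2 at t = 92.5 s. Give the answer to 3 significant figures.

Time constants: τᵢ = Vᵢ/Q for each well-mixed tank.
τ₁ = 21.2/0.652 = 32.515 s; τ₂ = 7.16/0.652 = 10.982 s.
Solving the cascade with C₁(0)=C₂(0)=0 gives C₂(t) = C_in[1 − (τ₁ e^(−t/τ₁) − τ₂ e^(−t/τ₂))/(τ₁ − τ₂)].
At t = 92.5: e^(−t/τ₁) = 0.058145, e^(−t/τ₂) = 0.00021971.
C₂ = 4.71·[1 − (32.515·0.058145 − 10.982·0.00021971)/(21.534)] = 4.71·0.91231 = 4.2970 g/L.

4.30 g/L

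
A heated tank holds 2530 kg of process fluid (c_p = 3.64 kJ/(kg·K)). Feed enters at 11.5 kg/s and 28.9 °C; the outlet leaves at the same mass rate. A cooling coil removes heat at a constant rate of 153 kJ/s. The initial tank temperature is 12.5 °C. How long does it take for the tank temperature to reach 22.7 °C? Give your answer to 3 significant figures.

M c_p dT/dt = ṁ c_p (T_in − T) − Q̇.
τ = M/ṁ = 220.00 s; T_ss = T_in − Q̇/(ṁ c_p) = 25.245 °C.
T(t) = T_ss + (T₀ − T_ss) e^(−t/τ). Set T = 22.7:
e^(−t/τ) = (22.7 − 25.245)/(12.5 − 25.245) = 0.19968
t = −220.00 · ln(0.19968) = 354.42 s.

354 s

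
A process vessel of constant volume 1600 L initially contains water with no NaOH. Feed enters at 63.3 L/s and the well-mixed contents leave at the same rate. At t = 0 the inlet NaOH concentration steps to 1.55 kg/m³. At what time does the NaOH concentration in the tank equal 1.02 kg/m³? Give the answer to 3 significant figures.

27.1 s

Unsteady species balance (constant V, well mixed): V dC/dt = Q(C_in − C), so τ = V/Q = 25.276 s.
C(t) = C_in + (C₀ − C_in) e^(−t/τ). Set C = 1.02 and solve for t:
e^(−t/τ) = (C − C_in)/(C₀ − C_in) = (1.02 − 1.55)/(0 − 1.55) = 0.34194
t = −τ ln(…) = 25.276 × 1.0731 = 27.125 s.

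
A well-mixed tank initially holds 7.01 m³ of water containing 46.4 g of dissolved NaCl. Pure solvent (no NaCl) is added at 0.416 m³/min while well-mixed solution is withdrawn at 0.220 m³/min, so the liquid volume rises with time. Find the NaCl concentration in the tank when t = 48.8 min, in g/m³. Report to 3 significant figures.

Total volume: dV/dt = Q_in − Q_out = 0.19600 m³/min, so V(t) = 7.01 + 0.19600 t and V(48.8) = 16.575 m³.
No NaCl enters, so dm/dt = −Q_out · (m/V).
dm/m = −Q_out dt/(V₀ + 0.19600 t); integrating gives ln(m/m₀) = −(Q_out/(Q_in−Q_out)) ln(V/V₀).
m = m₀ (V₀/V)^(Q_out/(Q_in−Q_out)) = 46.4 × (7.01/16.575)^(1.1224) = 17.661 g.
C = m/V = 17.661/16.575 = 1.0656 g/m³.

1.07 g/m³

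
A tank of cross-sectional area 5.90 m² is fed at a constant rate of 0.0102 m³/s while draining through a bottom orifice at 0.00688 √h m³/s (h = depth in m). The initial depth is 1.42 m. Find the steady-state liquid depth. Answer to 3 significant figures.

A dh/dt = Q_in − 0.00688 √h. Steady state requires inflow = outflow:
Q_in = 0.00688 √h_ss ⇒ √h_ss = 0.0102/0.00688 = 1.4826.
h_ss = 1.4826² = 2.1980 m. (Since h₀ = 1.42 m < h_ss, the level will rise toward this value.)

2.20 m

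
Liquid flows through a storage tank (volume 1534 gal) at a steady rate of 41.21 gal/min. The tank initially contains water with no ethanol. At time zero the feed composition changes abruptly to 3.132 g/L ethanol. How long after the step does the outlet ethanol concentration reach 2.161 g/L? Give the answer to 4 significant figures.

Species balance: V dC/dt = Q(C_in − C) ⇒ τ = V/Q = 37.2240 min.
C(t) = C_in + (C₀ − C_in) e^(−t/τ). Set C = 2.161 and solve for t:
e^(−t/τ) = (C − C_in)/(C₀ − C_in) = (2.161 − 3.132)/(0 − 3.132) = 0.310026
t = −τ ln(…) = 37.2240 × 1.17110 = 43.5930 min.

43.59 min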